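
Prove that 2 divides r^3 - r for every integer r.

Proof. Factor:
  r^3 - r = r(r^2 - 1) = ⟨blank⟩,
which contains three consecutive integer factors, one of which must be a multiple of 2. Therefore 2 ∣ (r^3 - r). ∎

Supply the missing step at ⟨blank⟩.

(r - 1)r(r + 1)

r(r^2 - 1) = r(r - 1)(r + 1) = (r - 1)r(r + 1).
These three factors are consecutive integers, so their product is divisible by 2.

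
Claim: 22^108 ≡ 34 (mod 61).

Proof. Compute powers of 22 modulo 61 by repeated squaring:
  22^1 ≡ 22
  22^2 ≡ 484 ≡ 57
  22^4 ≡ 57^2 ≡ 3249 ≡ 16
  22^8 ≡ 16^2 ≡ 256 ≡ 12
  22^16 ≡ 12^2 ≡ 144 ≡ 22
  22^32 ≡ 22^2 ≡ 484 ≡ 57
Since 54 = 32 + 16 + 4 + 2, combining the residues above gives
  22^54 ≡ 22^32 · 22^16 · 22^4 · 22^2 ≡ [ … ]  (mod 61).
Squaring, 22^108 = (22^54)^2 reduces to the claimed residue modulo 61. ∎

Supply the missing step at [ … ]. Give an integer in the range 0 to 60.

22^32 · 22^16 · 22^4 · 22^2 ≡ 57 · 22 · 16 · 57 = 1143648.
1143648 mod 61 = 20, so 22^54 ≡ 20 (mod 61).

20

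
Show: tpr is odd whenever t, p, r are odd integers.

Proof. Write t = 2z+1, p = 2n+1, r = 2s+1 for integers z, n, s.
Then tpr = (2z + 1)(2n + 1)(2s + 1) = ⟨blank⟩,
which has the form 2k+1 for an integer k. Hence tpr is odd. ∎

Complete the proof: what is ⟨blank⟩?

2(4nsz + 2ns + 2nz + n + 2sz + s + z) + 1

Expanding: (2z + 1)(2n + 1)(2s + 1) = 8nsz + 4ns + 4nz + 2n + 4sz + 2s + 2z + 1.
Every term except the constant is even, so this is 2(4nsz + 2ns + 2nz + n + 2sz + s + z) + 1,
and 4nsz + 2ns + 2nz + n + 2sz + s + z ∈ ℤ gives the required form.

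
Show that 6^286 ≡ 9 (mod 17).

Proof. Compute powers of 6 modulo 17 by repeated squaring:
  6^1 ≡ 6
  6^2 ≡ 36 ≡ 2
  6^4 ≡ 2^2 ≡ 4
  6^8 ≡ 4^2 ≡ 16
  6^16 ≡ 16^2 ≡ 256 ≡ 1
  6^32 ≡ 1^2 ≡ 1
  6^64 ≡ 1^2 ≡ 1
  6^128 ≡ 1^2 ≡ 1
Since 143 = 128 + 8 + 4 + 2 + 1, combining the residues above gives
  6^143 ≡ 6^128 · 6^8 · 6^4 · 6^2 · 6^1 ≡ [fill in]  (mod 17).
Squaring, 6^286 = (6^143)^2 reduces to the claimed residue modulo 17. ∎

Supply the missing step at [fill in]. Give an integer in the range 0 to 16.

Multiply the listed residues: 1 · 16 · 4 · 2 · 6 = 16 → 64 → 128 → 768.
Reducing modulo 17: 768 = 45·17 + 3, so 6^143 ≡ 3.

3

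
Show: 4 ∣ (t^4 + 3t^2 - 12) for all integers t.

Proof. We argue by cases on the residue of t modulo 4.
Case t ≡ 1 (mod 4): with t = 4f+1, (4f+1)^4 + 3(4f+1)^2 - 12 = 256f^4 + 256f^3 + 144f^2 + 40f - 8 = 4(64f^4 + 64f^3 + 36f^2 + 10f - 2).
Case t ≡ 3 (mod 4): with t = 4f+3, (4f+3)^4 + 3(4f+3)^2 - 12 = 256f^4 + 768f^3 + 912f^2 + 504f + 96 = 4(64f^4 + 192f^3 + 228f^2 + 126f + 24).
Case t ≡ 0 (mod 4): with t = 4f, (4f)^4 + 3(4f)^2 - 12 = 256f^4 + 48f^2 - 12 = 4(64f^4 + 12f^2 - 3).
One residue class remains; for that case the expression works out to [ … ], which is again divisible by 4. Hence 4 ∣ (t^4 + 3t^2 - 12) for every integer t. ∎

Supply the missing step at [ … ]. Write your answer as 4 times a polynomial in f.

4(64f^4 + 128f^3 + 108f^2 + 44f + 4)

The residues treated are {1, 3, 0}, so the missing case is t ≡ 2 (mod 4); write t = 4f+2.
Then (4f+2)^4 + 3(4f+2)^2 - 12 = 256f^4 + 512f^3 + 432f^2 + 176f + 16 = 4(64f^4 + 128f^3 + 108f^2 + 44f + 4).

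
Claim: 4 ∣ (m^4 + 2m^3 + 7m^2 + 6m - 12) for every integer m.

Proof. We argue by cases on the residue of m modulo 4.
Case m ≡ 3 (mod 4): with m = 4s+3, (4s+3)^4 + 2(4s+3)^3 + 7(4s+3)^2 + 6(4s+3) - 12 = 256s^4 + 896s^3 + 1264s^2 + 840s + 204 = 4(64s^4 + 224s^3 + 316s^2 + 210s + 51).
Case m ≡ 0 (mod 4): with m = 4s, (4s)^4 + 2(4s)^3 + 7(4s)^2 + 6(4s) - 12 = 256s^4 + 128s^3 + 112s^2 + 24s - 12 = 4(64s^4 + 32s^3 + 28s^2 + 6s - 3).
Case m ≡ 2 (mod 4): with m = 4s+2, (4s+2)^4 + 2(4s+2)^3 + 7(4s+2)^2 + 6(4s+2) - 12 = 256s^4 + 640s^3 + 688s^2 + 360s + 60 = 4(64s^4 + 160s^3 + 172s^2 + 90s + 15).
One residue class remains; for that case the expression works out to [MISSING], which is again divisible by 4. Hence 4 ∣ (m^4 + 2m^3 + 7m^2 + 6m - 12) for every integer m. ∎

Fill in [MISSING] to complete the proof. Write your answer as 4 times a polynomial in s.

The residues treated are {3, 0, 2}, so the missing case is m ≡ 1 (mod 4); write m = 4s+1.
Then (4s+1)^4 + 2(4s+1)^3 + 7(4s+1)^2 + 6(4s+1) - 12 = 256s^4 + 384s^3 + 304s^2 + 120s + 4 = 4(64s^4 + 96s^3 + 76s^2 + 30s + 1).

4(64s^4 + 96s^3 + 76s^2 + 30s + 1)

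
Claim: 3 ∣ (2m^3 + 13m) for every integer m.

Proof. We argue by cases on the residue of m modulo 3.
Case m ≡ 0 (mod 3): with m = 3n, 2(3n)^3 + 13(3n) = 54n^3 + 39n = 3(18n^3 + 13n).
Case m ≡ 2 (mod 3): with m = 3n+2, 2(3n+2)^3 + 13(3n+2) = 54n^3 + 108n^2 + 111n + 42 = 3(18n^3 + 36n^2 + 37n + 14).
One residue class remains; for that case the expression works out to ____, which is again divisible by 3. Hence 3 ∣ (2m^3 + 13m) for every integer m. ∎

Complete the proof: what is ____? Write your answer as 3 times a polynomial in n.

3(18n^3 + 18n^2 + 19n + 5)

Only m ≡ 1 (mod 3) is unaccounted for. Put m = 3n+1:
2(3n+1)^3 + 13(3n+1) expands to 54n^3 + 54n^2 + 57n + 15,
and factoring out 3 leaves 3(18n^3 + 18n^2 + 19n + 5).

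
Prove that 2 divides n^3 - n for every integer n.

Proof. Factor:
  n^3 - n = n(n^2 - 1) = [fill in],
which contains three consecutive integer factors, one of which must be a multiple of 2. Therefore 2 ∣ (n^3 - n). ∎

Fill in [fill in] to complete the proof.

(n - 1)n(n + 1)

n(n^2 - 1) = n(n - 1)(n + 1) = (n - 1)n(n + 1).
These three factors are consecutive integers, so their product is divisible by 2.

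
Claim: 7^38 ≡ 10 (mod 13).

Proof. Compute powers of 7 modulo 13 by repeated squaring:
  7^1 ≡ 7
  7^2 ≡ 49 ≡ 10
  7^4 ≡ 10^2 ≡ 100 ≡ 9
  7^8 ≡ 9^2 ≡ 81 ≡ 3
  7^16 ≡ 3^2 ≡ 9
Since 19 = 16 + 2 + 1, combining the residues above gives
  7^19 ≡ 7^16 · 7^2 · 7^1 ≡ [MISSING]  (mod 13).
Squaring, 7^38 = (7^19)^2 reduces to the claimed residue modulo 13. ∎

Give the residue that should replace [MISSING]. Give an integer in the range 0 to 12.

6

Multiply the listed residues: 9 · 10 · 7 = 90 → 630.
Reducing modulo 13: 630 = 48·13 + 6, so 7^19 ≡ 6.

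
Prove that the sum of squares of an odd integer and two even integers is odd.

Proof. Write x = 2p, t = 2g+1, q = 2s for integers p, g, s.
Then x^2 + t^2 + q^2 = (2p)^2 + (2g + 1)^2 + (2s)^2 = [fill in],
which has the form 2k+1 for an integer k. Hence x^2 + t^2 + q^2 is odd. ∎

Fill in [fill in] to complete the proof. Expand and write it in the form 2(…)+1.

(2p)^2 + (2g + 1)^2 + (2s)^2 = 4g^2 + 4g + 4p^2 + 4s^2 + 1
= 2(2g^2 + 2g + 2p^2 + 2s^2) + 1.
Since 2g^2 + 2g + 2p^2 + 2s^2 is an integer, the sum of squares is of the form 2k+1 for an integer k.

2(2g^2 + 2g + 2p^2 + 2s^2) + 1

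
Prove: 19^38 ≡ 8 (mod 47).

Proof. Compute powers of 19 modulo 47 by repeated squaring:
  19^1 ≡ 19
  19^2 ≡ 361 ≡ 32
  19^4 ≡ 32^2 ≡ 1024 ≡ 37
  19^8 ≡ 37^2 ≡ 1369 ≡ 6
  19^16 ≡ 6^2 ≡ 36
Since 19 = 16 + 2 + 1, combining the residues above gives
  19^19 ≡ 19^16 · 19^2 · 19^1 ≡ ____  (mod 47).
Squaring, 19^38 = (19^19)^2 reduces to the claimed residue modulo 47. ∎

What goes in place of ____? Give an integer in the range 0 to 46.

Multiply the listed residues: 36 · 32 · 19 = 1152 → 21888.
Reducing modulo 47: 21888 = 465·47 + 33, so 19^19 ≡ 33.

33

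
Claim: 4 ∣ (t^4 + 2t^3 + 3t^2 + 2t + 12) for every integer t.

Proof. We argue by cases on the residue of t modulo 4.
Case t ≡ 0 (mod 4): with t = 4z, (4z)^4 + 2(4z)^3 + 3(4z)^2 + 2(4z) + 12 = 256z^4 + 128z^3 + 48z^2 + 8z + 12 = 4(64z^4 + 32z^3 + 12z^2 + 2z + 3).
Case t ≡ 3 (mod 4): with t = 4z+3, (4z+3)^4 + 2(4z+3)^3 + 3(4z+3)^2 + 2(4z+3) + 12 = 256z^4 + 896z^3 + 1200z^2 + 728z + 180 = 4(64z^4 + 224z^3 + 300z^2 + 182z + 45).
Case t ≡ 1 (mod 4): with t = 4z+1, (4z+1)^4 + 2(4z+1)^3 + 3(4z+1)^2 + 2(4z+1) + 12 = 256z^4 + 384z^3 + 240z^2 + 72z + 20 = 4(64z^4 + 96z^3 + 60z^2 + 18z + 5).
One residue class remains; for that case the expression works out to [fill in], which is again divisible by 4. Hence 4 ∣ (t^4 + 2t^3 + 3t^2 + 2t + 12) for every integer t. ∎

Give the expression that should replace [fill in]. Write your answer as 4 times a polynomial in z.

4(64z^4 + 160z^3 + 156z^2 + 70z + 15)

Only t ≡ 2 (mod 4) is unaccounted for. Put t = 4z+2:
(4z+2)^4 + 2(4z+2)^3 + 3(4z+2)^2 + 2(4z+2) + 12 expands to 256z^4 + 640z^3 + 624z^2 + 280z + 60,
and factoring out 4 leaves 4(64z^4 + 160z^3 + 156z^2 + 70z + 15).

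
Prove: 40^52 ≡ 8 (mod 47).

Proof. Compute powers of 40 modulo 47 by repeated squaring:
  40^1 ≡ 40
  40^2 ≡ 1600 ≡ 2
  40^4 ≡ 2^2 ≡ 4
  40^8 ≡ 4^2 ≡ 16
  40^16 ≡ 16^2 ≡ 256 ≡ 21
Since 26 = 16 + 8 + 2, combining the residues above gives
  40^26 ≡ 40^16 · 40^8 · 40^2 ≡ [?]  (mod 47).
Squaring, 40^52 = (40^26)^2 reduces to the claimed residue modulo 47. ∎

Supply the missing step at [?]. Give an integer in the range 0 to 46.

14

40^16 · 40^8 · 40^2 ≡ 21 · 16 · 2 = 672.
672 mod 47 = 14, so 40^26 ≡ 14 (mod 47).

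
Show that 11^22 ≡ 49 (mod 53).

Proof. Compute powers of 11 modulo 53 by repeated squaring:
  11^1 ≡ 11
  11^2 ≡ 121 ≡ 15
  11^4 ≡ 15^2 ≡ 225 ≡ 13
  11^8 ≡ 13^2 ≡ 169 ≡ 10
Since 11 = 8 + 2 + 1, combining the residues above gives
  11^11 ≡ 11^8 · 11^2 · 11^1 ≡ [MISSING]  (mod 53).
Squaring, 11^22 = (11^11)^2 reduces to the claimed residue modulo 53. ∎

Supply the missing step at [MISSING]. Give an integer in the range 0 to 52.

Multiply the listed residues: 10 · 15 · 11 = 150 → 1650.
Reducing modulo 53: 1650 = 31·53 + 7, so 11^11 ≡ 7.

7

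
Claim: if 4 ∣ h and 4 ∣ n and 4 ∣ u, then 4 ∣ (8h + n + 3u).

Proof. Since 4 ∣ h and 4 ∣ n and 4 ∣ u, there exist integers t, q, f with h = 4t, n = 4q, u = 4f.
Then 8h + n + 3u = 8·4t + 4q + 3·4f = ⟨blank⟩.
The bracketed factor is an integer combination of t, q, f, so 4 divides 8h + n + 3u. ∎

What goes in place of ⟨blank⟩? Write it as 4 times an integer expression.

4(3f + q + 8t)

Each term has a factor of 4: 8·4t + 4q + 3·4f = 4·(3f + q + 8t).
Since 3f + q + 8t is an integer, 4 ∣ (8h + n + 3u).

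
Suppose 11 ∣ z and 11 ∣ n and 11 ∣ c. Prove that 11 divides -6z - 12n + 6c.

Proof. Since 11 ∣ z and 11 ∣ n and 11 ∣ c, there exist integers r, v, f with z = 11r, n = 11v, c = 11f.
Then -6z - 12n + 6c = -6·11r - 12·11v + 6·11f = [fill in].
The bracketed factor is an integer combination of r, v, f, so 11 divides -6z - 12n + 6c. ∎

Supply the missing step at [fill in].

11(6f - 6r - 12v)

Pull the common 11 out of every term: -6·11r - 12·11v + 6·11f = 11(6f - 6r - 12v).
6f - 6r - 12v is an integer, which exhibits the divisibility.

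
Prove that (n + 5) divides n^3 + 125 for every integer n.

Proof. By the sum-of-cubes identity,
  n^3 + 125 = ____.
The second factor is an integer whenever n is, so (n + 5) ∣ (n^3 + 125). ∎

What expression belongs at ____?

Polynomial division of n^3 + 125 by n + 5 leaves remainder 0 and quotient n^2 - 5n + 25.
Hence n^3 + 125 = (n + 5)(n^2 - 5n + 25).

(n + 5)(n^2 - 5n + 25)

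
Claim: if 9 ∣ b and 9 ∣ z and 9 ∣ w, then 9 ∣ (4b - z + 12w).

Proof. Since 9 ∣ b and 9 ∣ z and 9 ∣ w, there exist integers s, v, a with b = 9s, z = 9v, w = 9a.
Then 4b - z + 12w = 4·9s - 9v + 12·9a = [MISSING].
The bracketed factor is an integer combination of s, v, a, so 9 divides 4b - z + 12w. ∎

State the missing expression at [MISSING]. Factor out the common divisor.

Pull the common 9 out of every term: 4·9s - 9v + 12·9a = 9(12a + 4s - v).
12a + 4s - v is an integer, which exhibits the divisibility.

9(12a + 4s - v)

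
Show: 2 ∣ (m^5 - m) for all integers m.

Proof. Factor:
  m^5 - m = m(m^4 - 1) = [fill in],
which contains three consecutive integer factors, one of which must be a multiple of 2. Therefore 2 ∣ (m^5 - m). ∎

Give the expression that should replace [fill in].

m^4 - 1 = (m^2 - 1)(m^2 + 1), and m^2 - 1 = (m-1)(m+1).
So m(m^4 - 1) = (m - 1)m(m + 1)(m^2 + 1).

(m - 1)m(m + 1)(m^2 + 1)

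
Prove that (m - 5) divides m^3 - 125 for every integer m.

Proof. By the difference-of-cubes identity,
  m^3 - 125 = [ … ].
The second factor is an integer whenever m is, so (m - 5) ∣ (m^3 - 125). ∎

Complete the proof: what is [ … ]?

(m - 5)(m^2 + 5m + 25)

a^3 - b^3 = (a - b)(a^2 + ab + b^2). With a = m, b = 5:
m^3 - 125 = (m - 5)(m^2 + 5m + 25).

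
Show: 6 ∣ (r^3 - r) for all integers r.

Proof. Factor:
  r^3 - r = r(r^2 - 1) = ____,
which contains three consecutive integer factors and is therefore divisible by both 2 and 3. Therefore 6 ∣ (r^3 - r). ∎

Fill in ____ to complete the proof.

(r - 1)r(r + 1)

r(r^2 - 1) = r(r - 1)(r + 1) = (r - 1)r(r + 1).
These three factors are consecutive integers, so their product is divisible by 6.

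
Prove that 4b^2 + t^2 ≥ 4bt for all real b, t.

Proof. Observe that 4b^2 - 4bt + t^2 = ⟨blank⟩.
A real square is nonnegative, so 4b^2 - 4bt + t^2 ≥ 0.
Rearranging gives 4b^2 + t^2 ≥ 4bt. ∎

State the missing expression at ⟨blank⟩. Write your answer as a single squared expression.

The leading and trailing coefficients are 2^2 and 1^2, and 4 = 2·2·1, so the trinomial is (2b - t)^2.
Hence 4b^2 - 4bt + t^2 ≥ 0.

(2b - t)^2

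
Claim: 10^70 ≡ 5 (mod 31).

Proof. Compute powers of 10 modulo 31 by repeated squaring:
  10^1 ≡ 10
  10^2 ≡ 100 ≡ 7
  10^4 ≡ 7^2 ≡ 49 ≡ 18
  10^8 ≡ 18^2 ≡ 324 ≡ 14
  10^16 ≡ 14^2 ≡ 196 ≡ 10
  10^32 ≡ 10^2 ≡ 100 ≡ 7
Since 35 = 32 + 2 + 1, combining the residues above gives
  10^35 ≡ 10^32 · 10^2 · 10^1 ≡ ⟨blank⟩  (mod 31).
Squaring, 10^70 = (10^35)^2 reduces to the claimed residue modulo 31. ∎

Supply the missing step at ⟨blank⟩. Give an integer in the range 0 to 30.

10^32 · 10^2 · 10^1 ≡ 7 · 7 · 10 = 490.
490 mod 31 = 25, so 10^35 ≡ 25 (mod 31).

25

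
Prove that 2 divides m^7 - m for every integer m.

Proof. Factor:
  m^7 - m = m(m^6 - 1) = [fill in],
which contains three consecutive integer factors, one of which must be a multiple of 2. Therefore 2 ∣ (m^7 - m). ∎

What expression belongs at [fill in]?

(m - 1)m(m + 1)(m^4 + m^2 + 1)

m^6 - 1 = (m^2 - 1)(m^4 + m^2 + 1), and m^2 - 1 = (m-1)(m+1).
So m(m^6 - 1) = (m - 1)m(m + 1)(m^4 + m^2 + 1).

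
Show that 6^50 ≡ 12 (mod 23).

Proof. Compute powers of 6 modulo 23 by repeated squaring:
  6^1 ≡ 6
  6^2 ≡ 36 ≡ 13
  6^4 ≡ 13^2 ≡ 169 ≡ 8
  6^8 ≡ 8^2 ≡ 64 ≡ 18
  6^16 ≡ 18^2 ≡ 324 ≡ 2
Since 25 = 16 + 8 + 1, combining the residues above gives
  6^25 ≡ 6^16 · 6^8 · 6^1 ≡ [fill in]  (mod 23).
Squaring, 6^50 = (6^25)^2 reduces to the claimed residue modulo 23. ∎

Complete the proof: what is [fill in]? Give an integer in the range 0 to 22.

9

Multiply the listed residues: 2 · 18 · 6 = 36 → 216.
Reducing modulo 23: 216 = 9·23 + 9, so 6^25 ≡ 9.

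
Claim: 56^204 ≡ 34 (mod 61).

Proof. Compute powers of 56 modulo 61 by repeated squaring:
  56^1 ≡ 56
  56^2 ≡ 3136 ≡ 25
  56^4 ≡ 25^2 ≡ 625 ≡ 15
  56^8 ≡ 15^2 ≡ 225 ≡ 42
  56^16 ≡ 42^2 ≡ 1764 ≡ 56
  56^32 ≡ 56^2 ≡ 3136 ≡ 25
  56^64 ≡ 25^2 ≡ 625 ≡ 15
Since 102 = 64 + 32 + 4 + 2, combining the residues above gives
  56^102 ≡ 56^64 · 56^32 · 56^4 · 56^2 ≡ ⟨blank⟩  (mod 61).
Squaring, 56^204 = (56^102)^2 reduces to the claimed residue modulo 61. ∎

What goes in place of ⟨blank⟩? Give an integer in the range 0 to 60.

56^64 · 56^32 · 56^4 · 56^2 ≡ 15 · 25 · 15 · 25 = 140625.
140625 mod 61 = 20, so 56^102 ≡ 20 (mod 61).

20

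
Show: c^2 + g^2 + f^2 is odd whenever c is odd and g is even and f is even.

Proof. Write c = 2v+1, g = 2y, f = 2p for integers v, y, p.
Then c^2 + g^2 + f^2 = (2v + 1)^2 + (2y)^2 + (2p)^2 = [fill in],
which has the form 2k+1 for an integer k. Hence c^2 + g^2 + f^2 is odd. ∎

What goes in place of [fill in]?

2(2p^2 + 2v^2 + 2v + 2y^2) + 1

Expanding: (2v + 1)^2 + (2y)^2 + (2p)^2 = 4p^2 + 4v^2 + 4v + 4y^2 + 1.
Every term except the constant is even, so this is 2(2p^2 + 2v^2 + 2v + 2y^2) + 1,
and 2p^2 + 2v^2 + 2v + 2y^2 ∈ ℤ gives the required form.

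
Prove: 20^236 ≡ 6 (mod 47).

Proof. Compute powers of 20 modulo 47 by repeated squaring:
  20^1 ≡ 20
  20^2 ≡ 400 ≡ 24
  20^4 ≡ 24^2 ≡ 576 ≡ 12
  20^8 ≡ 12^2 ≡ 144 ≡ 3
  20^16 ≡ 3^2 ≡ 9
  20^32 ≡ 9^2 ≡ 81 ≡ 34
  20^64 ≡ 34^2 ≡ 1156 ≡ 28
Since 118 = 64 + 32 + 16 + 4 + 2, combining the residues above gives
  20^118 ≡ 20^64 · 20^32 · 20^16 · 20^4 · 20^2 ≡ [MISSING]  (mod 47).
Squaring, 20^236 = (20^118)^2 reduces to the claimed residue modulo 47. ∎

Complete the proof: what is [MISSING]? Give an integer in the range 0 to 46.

20^64 · 20^32 · 20^16 · 20^4 · 20^2 ≡ 28 · 34 · 9 · 12 · 24 = 2467584.
2467584 mod 47 = 37, so 20^118 ≡ 37 (mod 47).

37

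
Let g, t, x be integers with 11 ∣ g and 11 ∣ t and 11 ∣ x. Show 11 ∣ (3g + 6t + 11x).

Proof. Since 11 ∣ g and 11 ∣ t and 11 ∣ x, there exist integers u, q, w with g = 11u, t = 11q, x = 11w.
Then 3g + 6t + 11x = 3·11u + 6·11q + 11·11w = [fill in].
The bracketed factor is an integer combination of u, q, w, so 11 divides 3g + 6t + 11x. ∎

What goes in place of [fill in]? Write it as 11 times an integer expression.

11(6q + 3u + 11w)

Each term has a factor of 11: 3·11u + 6·11q + 11·11w = 11·(6q + 3u + 11w).
Since 6q + 3u + 11w is an integer, 11 ∣ (3g + 6t + 11x).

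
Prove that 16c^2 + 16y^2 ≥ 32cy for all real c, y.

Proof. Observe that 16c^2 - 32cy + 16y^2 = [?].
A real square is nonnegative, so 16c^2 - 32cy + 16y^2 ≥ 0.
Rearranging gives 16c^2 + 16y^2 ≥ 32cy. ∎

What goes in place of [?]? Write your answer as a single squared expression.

The leading and trailing coefficients are 4^2 and 4^2, and 32 = 2·4·4, so the trinomial is (4c - 4y)^2.
Hence 16c^2 - 32cy + 16y^2 ≥ 0.

(4c - 4y)^2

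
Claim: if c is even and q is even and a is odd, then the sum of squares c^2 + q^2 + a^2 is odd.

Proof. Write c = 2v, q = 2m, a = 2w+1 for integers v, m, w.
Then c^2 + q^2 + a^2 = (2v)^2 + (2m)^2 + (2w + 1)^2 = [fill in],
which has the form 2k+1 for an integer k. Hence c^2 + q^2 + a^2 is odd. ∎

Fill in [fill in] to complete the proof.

Expanding: (2v)^2 + (2m)^2 + (2w + 1)^2 = 4m^2 + 4v^2 + 4w^2 + 4w + 1.
Every term except the constant is even, so this is 2(2m^2 + 2v^2 + 2w^2 + 2w) + 1,
and 2m^2 + 2v^2 + 2w^2 + 2w ∈ ℤ gives the required form.

2(2m^2 + 2v^2 + 2w^2 + 2w) + 1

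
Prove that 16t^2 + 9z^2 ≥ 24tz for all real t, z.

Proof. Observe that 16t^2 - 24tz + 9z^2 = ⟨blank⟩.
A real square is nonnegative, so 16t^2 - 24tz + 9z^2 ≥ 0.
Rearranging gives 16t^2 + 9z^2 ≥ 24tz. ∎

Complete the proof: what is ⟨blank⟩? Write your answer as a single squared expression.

16t^2 - 24tz + 9z^2 is a perfect-square trinomial: the outer terms are (4t)^2 and (3z)^2, and the cross term is -2·4t·3z.
So 16t^2 - 24tz + 9z^2 = (4t - 3z)^2 ≥ 0.

(4t - 3z)^2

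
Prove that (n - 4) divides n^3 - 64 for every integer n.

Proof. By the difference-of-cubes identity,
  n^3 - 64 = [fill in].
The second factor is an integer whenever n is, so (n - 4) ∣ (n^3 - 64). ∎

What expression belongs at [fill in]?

(n - 4)(n^2 + 4n + 16)

a^3 - b^3 = (a - b)(a^2 + ab + b^2). With a = n, b = 4:
n^3 - 64 = (n - 4)(n^2 + 4n + 16).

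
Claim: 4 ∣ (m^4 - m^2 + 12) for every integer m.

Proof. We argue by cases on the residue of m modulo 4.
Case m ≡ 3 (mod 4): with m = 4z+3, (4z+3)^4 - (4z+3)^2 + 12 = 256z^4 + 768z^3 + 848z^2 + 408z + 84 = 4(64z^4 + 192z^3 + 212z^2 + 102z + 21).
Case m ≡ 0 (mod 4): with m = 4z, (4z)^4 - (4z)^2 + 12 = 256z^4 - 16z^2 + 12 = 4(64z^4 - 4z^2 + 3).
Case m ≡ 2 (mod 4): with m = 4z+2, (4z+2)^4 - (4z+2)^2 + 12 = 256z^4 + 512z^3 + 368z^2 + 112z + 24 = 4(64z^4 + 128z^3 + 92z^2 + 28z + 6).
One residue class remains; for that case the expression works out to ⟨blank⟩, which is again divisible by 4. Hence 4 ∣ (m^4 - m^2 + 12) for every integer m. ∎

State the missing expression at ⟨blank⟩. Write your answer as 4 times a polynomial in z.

The residues treated are {3, 0, 2}, so the missing case is m ≡ 1 (mod 4); write m = 4z+1.
Then (4z+1)^4 - (4z+1)^2 + 12 = 256z^4 + 256z^3 + 80z^2 + 8z + 12 = 4(64z^4 + 64z^3 + 20z^2 + 2z + 3).

4(64z^4 + 64z^3 + 20z^2 + 2z + 3)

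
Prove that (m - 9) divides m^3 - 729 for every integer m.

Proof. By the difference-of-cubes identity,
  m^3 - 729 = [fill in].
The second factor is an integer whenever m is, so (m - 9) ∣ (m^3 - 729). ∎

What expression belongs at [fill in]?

(m - 9)(m^2 + 9m + 81)

a^3 - b^3 = (a - b)(a^2 + ab + b^2). With a = m, b = 9:
m^3 - 729 = (m - 9)(m^2 + 9m + 81).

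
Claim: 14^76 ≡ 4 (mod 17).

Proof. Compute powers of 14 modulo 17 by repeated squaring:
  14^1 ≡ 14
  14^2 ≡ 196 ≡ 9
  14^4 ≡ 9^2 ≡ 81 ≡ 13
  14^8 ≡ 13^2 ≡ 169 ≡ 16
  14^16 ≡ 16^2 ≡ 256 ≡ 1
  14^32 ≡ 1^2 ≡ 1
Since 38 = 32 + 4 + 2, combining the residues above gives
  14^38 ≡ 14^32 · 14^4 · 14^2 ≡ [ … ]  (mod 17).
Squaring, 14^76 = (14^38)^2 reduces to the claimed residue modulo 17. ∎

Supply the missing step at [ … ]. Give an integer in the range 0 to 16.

15

Multiply the listed residues: 1 · 13 · 9 = 13 → 117.
Reducing modulo 17: 117 = 6·17 + 15, so 14^38 ≡ 15.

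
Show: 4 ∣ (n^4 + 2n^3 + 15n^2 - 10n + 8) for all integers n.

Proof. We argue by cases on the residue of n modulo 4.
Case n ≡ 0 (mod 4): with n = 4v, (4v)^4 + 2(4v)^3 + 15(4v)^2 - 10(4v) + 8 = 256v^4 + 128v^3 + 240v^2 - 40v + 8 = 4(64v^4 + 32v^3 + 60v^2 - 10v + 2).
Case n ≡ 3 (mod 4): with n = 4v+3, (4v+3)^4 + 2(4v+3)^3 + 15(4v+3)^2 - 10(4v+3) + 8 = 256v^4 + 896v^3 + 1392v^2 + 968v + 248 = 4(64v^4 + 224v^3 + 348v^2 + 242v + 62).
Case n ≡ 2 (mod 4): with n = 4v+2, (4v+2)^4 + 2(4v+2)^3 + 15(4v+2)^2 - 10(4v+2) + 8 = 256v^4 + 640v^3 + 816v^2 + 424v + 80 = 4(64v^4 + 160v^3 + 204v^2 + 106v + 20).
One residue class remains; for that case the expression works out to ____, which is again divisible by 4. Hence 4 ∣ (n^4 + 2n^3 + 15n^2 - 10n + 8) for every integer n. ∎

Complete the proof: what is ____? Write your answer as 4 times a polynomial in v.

4(64v^4 + 96v^3 + 108v^2 + 30v + 4)

Only n ≡ 1 (mod 4) is unaccounted for. Put n = 4v+1:
(4v+1)^4 + 2(4v+1)^3 + 15(4v+1)^2 - 10(4v+1) + 8 expands to 256v^4 + 384v^3 + 432v^2 + 120v + 16,
and factoring out 4 leaves 4(64v^4 + 96v^3 + 108v^2 + 30v + 4).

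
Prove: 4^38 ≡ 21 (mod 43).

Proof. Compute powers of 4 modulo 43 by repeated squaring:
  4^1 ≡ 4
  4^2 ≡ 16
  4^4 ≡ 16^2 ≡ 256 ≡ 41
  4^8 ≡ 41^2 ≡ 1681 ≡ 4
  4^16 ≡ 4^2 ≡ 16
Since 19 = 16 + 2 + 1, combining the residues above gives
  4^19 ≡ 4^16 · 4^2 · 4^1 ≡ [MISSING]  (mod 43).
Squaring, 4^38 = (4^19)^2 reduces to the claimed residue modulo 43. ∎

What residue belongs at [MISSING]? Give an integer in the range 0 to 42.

Multiply the listed residues: 16 · 16 · 4 = 256 → 1024.
Reducing modulo 43: 1024 = 23·43 + 35, so 4^19 ≡ 35.

35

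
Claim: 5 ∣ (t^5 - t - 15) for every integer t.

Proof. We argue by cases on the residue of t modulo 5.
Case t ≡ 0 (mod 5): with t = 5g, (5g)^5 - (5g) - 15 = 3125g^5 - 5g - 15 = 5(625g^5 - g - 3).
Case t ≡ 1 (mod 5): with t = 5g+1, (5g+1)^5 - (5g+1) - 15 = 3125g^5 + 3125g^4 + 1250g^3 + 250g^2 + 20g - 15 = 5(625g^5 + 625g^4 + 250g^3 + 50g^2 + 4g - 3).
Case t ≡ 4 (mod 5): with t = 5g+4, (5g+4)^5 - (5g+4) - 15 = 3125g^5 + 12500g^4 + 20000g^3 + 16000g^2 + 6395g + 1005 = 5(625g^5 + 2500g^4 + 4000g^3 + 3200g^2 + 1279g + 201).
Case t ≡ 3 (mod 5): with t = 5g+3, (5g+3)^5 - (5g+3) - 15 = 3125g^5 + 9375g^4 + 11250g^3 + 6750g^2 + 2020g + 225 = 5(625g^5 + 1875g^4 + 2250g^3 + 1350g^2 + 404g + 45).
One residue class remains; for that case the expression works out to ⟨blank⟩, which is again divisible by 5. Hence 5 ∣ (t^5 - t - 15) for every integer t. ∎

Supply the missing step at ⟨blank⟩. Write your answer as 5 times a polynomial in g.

5(625g^5 + 1250g^4 + 1000g^3 + 400g^2 + 79g + 3)

The residues treated are {0, 1, 4, 3}, so the missing case is t ≡ 2 (mod 5); write t = 5g+2.
Then (5g+2)^5 - (5g+2) - 15 = 3125g^5 + 6250g^4 + 5000g^3 + 2000g^2 + 395g + 15 = 5(625g^5 + 1250g^4 + 1000g^3 + 400g^2 + 79g + 3).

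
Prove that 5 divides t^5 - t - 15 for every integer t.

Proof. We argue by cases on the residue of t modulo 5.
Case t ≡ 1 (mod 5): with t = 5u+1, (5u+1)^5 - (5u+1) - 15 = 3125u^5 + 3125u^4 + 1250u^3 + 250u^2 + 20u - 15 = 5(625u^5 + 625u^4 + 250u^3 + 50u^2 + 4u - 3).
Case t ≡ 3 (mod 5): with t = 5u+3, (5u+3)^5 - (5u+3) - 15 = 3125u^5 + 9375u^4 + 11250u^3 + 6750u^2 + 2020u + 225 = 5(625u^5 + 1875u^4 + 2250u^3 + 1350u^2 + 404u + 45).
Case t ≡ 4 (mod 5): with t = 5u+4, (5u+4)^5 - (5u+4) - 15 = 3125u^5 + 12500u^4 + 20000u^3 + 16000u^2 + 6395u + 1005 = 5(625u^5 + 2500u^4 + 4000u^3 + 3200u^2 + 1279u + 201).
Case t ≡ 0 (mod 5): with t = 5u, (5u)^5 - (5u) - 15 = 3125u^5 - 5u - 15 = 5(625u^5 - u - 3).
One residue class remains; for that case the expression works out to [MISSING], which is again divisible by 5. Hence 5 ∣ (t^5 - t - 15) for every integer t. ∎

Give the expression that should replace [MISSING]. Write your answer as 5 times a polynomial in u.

5(625u^5 + 1250u^4 + 1000u^3 + 400u^2 + 79u + 3)

Only t ≡ 2 (mod 5) is unaccounted for. Put t = 5u+2:
(5u+2)^5 - (5u+2) - 15 expands to 3125u^5 + 6250u^4 + 5000u^3 + 2000u^2 + 395u + 15,
and factoring out 5 leaves 5(625u^5 + 1250u^4 + 1000u^3 + 400u^2 + 79u + 3).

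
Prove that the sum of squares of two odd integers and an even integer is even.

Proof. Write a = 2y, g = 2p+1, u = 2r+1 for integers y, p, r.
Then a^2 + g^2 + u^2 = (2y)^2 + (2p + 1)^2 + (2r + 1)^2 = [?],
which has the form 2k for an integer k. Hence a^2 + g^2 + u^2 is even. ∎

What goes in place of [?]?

(2y)^2 + (2p + 1)^2 + (2r + 1)^2 = 4p^2 + 4p + 4r^2 + 4r + 4y^2 + 2
= 2(2p^2 + 2p + 2r^2 + 2r + 2y^2 + 1).
Since 2p^2 + 2p + 2r^2 + 2r + 2y^2 + 1 is an integer, the sum of squares is of the form 2k for an integer k.

2(2p^2 + 2p + 2r^2 + 2r + 2y^2 + 1)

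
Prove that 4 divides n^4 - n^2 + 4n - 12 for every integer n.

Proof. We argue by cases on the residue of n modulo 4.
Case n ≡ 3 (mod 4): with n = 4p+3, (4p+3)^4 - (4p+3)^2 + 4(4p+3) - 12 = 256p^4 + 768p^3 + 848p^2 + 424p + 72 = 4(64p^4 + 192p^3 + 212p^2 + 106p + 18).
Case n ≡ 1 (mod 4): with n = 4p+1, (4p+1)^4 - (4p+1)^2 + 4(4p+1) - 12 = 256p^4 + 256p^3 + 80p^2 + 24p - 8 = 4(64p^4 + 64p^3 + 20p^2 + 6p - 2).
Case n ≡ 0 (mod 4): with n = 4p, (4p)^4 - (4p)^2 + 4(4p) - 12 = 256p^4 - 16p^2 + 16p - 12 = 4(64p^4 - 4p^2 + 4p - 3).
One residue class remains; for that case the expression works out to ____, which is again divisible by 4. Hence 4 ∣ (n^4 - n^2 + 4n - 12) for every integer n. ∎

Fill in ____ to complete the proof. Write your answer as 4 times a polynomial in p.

4(64p^4 + 128p^3 + 92p^2 + 32p + 2)

The residues treated are {3, 1, 0}, so the missing case is n ≡ 2 (mod 4); write n = 4p+2.
Then (4p+2)^4 - (4p+2)^2 + 4(4p+2) - 12 = 256p^4 + 512p^3 + 368p^2 + 128p + 8 = 4(64p^4 + 128p^3 + 92p^2 + 32p + 2).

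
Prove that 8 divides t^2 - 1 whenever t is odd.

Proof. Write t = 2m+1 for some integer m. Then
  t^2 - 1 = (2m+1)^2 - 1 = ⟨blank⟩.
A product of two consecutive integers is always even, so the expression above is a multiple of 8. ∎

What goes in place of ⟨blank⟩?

(2m+1)^2 - 1 = 4m^2 + 4m + 1 - 1 = 4m^2 + 4m = 4m(m+1).
Since m and m+1 are consecutive, m(m+1) is even, and 4·(even) is a multiple of 8.

4m(m + 1)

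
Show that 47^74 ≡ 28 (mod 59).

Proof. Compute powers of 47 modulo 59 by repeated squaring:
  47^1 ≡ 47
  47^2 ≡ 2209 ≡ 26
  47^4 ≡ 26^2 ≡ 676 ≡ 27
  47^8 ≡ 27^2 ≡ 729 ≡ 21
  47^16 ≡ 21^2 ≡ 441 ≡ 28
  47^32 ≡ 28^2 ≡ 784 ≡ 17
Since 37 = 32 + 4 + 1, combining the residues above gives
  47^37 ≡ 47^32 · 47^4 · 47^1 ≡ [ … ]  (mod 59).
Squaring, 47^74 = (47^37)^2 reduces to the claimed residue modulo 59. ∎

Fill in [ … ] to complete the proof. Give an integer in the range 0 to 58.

38

47^32 · 47^4 · 47^1 ≡ 17 · 27 · 47 = 21573.
21573 mod 59 = 38, so 47^37 ≡ 38 (mod 59).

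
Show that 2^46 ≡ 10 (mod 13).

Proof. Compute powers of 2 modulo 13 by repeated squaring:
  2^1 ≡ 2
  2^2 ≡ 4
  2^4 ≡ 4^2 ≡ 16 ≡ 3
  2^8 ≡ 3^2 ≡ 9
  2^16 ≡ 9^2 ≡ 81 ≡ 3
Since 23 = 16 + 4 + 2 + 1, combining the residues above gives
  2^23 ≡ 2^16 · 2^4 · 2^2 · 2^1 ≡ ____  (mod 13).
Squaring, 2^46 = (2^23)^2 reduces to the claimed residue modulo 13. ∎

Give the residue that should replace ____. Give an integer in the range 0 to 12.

7

Multiply the listed residues: 3 · 3 · 4 · 2 = 9 → 36 → 72.
Reducing modulo 13: 72 = 5·13 + 7, so 2^23 ≡ 7.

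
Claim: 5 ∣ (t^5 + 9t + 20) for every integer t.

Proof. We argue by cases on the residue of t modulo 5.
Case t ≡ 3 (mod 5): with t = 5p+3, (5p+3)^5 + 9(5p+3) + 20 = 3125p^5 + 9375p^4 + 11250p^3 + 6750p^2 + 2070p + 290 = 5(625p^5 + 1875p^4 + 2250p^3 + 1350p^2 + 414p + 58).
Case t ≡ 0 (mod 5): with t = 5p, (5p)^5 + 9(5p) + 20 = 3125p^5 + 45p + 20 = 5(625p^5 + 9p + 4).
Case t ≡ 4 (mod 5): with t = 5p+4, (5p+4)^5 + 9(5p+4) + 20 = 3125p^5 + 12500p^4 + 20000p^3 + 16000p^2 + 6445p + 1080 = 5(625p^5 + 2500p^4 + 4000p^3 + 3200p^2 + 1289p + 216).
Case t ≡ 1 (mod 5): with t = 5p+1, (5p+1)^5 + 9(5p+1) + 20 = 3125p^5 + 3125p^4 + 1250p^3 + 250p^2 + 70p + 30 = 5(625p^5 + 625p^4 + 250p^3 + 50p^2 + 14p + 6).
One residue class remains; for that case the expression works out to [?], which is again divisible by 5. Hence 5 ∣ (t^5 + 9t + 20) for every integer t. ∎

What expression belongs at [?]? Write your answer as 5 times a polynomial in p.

5(625p^5 + 1250p^4 + 1000p^3 + 400p^2 + 89p + 14)

Only t ≡ 2 (mod 5) is unaccounted for. Put t = 5p+2:
(5p+2)^5 + 9(5p+2) + 20 expands to 3125p^5 + 6250p^4 + 5000p^3 + 2000p^2 + 445p + 70,
and factoring out 5 leaves 5(625p^5 + 1250p^4 + 1000p^3 + 400p^2 + 89p + 14).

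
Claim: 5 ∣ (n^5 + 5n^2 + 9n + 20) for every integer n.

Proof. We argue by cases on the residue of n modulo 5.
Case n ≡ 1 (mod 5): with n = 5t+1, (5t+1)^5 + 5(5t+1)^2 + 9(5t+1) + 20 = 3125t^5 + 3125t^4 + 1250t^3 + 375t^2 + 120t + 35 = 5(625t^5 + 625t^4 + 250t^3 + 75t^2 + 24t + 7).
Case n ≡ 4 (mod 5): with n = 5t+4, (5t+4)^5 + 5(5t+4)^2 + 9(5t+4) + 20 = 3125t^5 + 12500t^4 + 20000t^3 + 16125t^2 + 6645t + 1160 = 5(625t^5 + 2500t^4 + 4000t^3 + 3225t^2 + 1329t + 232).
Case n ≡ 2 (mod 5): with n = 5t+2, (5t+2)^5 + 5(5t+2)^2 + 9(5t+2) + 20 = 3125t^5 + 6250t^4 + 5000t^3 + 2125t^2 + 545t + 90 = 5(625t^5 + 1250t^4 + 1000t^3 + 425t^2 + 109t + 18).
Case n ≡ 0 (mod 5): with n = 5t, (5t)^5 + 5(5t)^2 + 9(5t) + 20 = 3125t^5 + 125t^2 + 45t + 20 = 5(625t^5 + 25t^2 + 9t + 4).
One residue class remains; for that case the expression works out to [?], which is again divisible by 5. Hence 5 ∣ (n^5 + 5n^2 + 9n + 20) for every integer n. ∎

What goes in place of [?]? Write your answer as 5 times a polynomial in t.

Only n ≡ 3 (mod 5) is unaccounted for. Put n = 5t+3:
(5t+3)^5 + 5(5t+3)^2 + 9(5t+3) + 20 expands to 3125t^5 + 9375t^4 + 11250t^3 + 6875t^2 + 2220t + 335,
and factoring out 5 leaves 5(625t^5 + 1875t^4 + 2250t^3 + 1375t^2 + 444t + 67).

5(625t^5 + 1875t^4 + 2250t^3 + 1375t^2 + 444t + 67)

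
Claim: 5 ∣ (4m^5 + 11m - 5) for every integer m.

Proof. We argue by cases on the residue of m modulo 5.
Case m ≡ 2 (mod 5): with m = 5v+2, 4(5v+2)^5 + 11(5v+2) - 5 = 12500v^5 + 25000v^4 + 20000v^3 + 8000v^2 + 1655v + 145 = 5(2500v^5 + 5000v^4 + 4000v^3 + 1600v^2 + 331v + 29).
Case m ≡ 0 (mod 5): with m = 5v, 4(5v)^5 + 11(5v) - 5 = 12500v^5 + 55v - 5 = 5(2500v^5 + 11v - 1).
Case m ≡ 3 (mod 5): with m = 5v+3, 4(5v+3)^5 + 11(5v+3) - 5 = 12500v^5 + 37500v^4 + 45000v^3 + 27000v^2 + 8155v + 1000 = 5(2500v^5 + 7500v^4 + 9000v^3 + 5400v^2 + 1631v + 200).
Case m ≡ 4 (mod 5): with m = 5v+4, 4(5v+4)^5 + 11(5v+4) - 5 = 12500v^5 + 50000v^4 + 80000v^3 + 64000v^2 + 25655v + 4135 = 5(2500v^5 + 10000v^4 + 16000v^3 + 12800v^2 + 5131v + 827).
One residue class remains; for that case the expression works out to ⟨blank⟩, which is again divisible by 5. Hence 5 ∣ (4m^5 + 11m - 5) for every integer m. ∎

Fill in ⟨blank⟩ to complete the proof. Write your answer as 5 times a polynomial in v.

5(2500v^5 + 2500v^4 + 1000v^3 + 200v^2 + 31v + 2)

The residues treated are {2, 0, 3, 4}, so the missing case is m ≡ 1 (mod 5); write m = 5v+1.
Then 4(5v+1)^5 + 11(5v+1) - 5 = 12500v^5 + 12500v^4 + 5000v^3 + 1000v^2 + 155v + 10 = 5(2500v^5 + 2500v^4 + 1000v^3 + 200v^2 + 31v + 2).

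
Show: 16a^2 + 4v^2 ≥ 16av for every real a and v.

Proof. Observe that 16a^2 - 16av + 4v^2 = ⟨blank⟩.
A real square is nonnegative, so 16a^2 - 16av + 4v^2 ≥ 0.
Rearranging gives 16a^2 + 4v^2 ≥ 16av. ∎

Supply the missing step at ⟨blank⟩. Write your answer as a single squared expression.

(4a - 2v)^2

16a^2 - 16av + 4v^2 is a perfect-square trinomial: the outer terms are (4a)^2 and (2v)^2, and the cross term is -2·4a·2v.
So 16a^2 - 16av + 4v^2 = (4a - 2v)^2 ≥ 0.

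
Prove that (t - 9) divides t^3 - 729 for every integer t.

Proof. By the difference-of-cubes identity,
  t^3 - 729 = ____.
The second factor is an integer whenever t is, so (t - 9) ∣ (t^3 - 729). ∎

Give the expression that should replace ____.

a^3 - b^3 = (a - b)(a^2 + ab + b^2). With a = t, b = 9:
t^3 - 729 = (t - 9)(t^2 + 9t + 81).

(t - 9)(t^2 + 9t + 81)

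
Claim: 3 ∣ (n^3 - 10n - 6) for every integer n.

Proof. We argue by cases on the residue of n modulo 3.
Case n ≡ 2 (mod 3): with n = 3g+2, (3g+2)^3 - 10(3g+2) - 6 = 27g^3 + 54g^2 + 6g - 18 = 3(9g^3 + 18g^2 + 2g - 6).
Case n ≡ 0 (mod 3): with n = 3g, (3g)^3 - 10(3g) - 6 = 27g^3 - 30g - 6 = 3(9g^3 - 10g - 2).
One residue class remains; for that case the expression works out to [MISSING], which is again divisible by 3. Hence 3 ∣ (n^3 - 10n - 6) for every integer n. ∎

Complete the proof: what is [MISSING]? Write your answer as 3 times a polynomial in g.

Only n ≡ 1 (mod 3) is unaccounted for. Put n = 3g+1:
(3g+1)^3 - 10(3g+1) - 6 expands to 27g^3 + 27g^2 - 21g - 15,
and factoring out 3 leaves 3(9g^3 + 9g^2 - 7g - 5).

3(9g^3 + 9g^2 - 7g - 5)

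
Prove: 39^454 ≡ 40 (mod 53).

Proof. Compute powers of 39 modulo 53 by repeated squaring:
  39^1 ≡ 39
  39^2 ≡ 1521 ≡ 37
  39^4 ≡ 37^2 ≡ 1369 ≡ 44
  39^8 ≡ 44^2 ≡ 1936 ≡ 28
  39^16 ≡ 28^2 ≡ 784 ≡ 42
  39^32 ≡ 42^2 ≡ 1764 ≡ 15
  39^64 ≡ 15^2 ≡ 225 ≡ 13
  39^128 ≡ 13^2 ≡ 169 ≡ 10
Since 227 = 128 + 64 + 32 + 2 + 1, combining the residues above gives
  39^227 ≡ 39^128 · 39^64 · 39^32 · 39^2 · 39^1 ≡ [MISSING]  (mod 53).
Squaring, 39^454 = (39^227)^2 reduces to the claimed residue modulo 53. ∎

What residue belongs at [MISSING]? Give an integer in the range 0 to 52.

39^128 · 39^64 · 39^32 · 39^2 · 39^1 ≡ 10 · 13 · 15 · 37 · 39 = 2813850.
2813850 mod 53 = 27, so 39^227 ≡ 27 (mod 53).

27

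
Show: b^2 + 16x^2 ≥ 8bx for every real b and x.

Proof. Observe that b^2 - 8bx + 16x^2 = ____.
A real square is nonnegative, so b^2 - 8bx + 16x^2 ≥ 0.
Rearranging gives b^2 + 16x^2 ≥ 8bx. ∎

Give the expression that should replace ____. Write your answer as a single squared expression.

The leading and trailing coefficients are 1^2 and 4^2, and 8 = 2·1·4, so the trinomial is (b - 4x)^2.
Hence b^2 - 8bx + 16x^2 ≥ 0.

(b - 4x)^2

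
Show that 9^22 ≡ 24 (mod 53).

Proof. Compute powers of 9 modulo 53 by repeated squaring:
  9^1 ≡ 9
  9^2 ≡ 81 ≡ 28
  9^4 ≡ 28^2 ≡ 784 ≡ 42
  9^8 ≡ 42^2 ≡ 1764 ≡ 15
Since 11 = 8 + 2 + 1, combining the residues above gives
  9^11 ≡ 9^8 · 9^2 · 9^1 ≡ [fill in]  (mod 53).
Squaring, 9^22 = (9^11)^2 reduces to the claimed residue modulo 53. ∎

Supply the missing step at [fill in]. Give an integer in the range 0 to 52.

17

Multiply the listed residues: 15 · 28 · 9 = 420 → 3780.
Reducing modulo 53: 3780 = 71·53 + 17, so 9^11 ≡ 17.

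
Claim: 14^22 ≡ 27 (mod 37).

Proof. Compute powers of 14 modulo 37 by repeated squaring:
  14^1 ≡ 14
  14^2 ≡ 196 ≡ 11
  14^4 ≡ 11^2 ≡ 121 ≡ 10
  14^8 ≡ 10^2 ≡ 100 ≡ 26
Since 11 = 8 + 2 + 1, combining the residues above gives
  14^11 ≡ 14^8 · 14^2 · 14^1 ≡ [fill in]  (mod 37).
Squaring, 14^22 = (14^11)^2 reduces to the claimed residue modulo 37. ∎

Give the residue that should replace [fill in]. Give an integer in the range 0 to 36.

Multiply the listed residues: 26 · 11 · 14 = 286 → 4004.
Reducing modulo 37: 4004 = 108·37 + 8, so 14^11 ≡ 8.

8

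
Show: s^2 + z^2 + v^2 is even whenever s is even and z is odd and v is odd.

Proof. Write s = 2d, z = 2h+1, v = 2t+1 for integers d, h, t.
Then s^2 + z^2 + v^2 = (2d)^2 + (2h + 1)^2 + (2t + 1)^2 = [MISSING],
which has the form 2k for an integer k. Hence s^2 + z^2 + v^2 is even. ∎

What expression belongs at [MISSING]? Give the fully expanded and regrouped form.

Expanding: (2d)^2 + (2h + 1)^2 + (2t + 1)^2 = 4d^2 + 4h^2 + 4h + 4t^2 + 4t + 2.
Every term is even; pulling out the factor of 2 gives 2(2d^2 + 2h^2 + 2h + 2t^2 + 2t + 1).

2(2d^2 + 2h^2 + 2h + 2t^2 + 2t + 1)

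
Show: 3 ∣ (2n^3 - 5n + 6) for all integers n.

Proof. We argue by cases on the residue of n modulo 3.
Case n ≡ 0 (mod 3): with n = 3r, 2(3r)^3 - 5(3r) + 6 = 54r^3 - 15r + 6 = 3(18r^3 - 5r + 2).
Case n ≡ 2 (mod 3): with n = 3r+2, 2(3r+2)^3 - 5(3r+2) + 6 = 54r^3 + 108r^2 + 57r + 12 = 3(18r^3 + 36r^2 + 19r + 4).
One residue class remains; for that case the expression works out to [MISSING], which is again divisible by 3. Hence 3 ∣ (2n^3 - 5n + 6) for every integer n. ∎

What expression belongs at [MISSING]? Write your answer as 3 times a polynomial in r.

The residues treated are {0, 2}, so the missing case is n ≡ 1 (mod 3); write n = 3r+1.
Then 2(3r+1)^3 - 5(3r+1) + 6 = 54r^3 + 54r^2 + 3r + 3 = 3(18r^3 + 18r^2 + r + 1).

3(18r^3 + 18r^2 + r + 1)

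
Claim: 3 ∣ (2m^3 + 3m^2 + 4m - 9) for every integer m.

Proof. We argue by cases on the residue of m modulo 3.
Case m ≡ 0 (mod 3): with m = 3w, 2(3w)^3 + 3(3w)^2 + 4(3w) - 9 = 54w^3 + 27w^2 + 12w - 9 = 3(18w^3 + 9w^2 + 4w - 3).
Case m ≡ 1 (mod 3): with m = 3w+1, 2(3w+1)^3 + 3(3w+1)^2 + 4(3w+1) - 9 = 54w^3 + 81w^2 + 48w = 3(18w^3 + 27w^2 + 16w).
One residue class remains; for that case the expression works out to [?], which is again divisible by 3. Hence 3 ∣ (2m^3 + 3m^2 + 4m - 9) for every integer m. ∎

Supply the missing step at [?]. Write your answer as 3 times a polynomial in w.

3(18w^3 + 45w^2 + 40w + 9)

Only m ≡ 2 (mod 3) is unaccounted for. Put m = 3w+2:
2(3w+2)^3 + 3(3w+2)^2 + 4(3w+2) - 9 expands to 54w^3 + 135w^2 + 120w + 27,
and factoring out 3 leaves 3(18w^3 + 45w^2 + 40w + 9).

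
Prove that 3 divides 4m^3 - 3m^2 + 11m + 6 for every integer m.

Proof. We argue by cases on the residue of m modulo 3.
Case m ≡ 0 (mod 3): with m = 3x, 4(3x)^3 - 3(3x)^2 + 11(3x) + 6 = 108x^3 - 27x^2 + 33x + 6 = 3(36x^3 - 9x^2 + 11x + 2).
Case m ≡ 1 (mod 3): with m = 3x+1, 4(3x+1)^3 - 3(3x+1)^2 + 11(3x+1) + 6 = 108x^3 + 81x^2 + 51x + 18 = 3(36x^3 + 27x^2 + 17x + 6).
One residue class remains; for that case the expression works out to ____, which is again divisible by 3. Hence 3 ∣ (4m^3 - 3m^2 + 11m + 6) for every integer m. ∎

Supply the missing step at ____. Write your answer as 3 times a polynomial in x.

The residues treated are {0, 1}, so the missing case is m ≡ 2 (mod 3); write m = 3x+2.
Then 4(3x+2)^3 - 3(3x+2)^2 + 11(3x+2) + 6 = 108x^3 + 189x^2 + 141x + 48 = 3(36x^3 + 63x^2 + 47x + 16).

3(36x^3 + 63x^2 + 47x + 16)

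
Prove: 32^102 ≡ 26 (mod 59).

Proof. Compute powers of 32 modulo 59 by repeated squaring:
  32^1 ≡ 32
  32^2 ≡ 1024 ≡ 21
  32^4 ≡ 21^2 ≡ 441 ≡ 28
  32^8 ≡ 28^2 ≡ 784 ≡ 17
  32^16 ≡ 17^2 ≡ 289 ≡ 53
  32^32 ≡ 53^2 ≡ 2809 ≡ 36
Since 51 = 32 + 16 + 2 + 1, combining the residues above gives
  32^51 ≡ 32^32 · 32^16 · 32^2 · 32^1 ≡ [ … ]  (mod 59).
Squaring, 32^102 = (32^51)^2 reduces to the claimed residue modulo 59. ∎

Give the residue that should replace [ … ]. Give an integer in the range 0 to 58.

Multiply the listed residues: 36 · 53 · 21 · 32 = 1908 → 40068 → 1282176.
Reducing modulo 59: 1282176 = 21731·59 + 47, so 32^51 ≡ 47.

47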